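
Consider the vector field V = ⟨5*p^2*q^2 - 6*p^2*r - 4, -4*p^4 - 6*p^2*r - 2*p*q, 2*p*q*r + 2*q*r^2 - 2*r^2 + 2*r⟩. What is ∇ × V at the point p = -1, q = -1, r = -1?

(10, -8, 16)

(∇×V)₁ = ∂V₃/∂q − ∂V₂/∂r = 6*p^2 + 2*p*r + 2*r^2
(∇×V)₂ = ∂V₁/∂r − ∂V₃/∂p = -6*p^2 - 2*q*r
(∇×V)₃ = ∂V₂/∂p − ∂V₁/∂q = -16*p^3 - 10*p^2*q - 12*p*r - 2*q
∇×V = (6*p^2 + 2*p*r + 2*r^2, -6*p^2 - 2*q*r, -16*p^3 - 10*p^2*q - 12*p*r - 2*q)
At (-1, -1, -1): (10, -8, 16).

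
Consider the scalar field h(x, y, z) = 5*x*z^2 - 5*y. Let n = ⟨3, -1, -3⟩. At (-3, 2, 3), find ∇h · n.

410

∂h/∂x = 5*z^2
∂h/∂y = -5
∂h/∂z = 10*x*z
∇h at (-3, 2, 3) = (45, -5, -90)
∇h · n = (45)(3) + (-5)(-1) + (-90)(-3) = 410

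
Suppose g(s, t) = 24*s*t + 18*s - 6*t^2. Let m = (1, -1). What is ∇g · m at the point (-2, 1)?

102

∂g/∂s = 24*t + 18
∂g/∂t = 24*s - 12*t
∇g at (-2, 1) = (42, -60)
∇g · m = (42)(1) + (-60)(-1) = 102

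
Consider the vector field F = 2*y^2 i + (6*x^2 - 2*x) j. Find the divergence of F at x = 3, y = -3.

∂F₁/∂x = 0
∂F₂/∂y = 0
∇·F = 0
At (3, -3): 0.

0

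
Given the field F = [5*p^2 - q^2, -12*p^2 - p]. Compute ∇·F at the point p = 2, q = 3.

20

∂F₁/∂p = 10*p
∂F₂/∂q = 0
∇·F = 10*p
At (2, 3): 20.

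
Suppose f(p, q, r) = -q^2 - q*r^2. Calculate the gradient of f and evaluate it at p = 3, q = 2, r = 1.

(0, -5, -4)

∂f/∂p = 0
∂f/∂q = -2*q - r^2
∂f/∂r = -2*q*r
∇f = (0, -2*q - r^2, -2*q*r)
At (3, 2, 1): (0, -5, -4).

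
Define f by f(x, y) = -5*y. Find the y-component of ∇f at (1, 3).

(∇f)_2 = ∂f/∂y = -5
At (1, 3): -5.

-5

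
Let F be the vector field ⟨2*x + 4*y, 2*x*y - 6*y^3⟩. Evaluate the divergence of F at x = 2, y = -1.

∂F₁/∂x = 2
∂F₂/∂y = 2*x - 18*y^2
∇·F = 2*x - 18*y^2 + 2
At (2, -1): -12.

-12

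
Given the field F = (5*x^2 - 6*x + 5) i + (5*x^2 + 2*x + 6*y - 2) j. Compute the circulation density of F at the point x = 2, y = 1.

22

∂F₂/∂x = 10*x + 2
∂F₁/∂y = 0
Scalar curl = 10*x + 2
At (2, 1): 22.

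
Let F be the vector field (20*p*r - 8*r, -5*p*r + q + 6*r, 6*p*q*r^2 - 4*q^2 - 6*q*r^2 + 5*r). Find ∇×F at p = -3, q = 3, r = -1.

(∇×F)₁ = ∂F₃/∂q − ∂F₂/∂r = 6*p*r^2 + 5*p - 8*q - 6*r^2 - 6
(∇×F)₂ = ∂F₁/∂r − ∂F₃/∂p = 20*p - 6*q*r^2 - 8
(∇×F)₃ = ∂F₂/∂p − ∂F₁/∂q = -5*r
∇×F = (6*p*r^2 + 5*p - 8*q - 6*r^2 - 6, 20*p - 6*q*r^2 - 8, -5*r)
At (-3, 3, -1): (-69, -86, 5).

(-69, -86, 5)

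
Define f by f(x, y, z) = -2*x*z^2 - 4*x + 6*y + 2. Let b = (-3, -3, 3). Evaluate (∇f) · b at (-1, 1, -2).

-6

∂f/∂x = -2*z^2 - 4
∂f/∂y = 6
∂f/∂z = -4*x*z
∇f at (-1, 1, -2) = (-12, 6, -8)
∇f · b = (-12)(-3) + (6)(-3) + (-8)(3) = -6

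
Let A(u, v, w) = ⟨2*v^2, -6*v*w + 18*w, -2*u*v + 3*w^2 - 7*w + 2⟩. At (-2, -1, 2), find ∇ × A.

(∇×A)₁ = ∂A₃/∂v − ∂A₂/∂w = -2*u + 6*v - 18
(∇×A)₂ = ∂A₁/∂w − ∂A₃/∂u = 2*v
(∇×A)₃ = ∂A₂/∂u − ∂A₁/∂v = -4*v
∇×A = (-2*u + 6*v - 18, 2*v, -4*v)
At (-2, -1, 2): (-20, -2, 4).

(-20, -2, 4)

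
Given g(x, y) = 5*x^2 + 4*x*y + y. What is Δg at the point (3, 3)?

10

∂²g/∂x² = 10
∂²g/∂y² = 0
∇²g = 10
At (3, 3): 10.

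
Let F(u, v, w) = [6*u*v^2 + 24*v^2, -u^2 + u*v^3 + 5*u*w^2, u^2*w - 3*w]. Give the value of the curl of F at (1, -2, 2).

(-20, -4, 130)

(∇×F)₁ = ∂F₃/∂v − ∂F₂/∂w = -10*u*w
(∇×F)₂ = ∂F₁/∂w − ∂F₃/∂u = -2*u*w
(∇×F)₃ = ∂F₂/∂u − ∂F₁/∂v = -12*u*v - 2*u + v^3 - 48*v + 5*w^2
∇×F = (-10*u*w, -2*u*w, -12*u*v - 2*u + v^3 - 48*v + 5*w^2)
At (1, -2, 2): (-20, -4, 130).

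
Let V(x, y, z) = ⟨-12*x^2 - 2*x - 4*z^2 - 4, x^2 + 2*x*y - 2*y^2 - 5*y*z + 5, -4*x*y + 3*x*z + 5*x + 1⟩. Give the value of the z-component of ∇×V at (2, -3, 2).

-2

(∇×V)_3 = ∂V₂/∂x − ∂V₁/∂y
= 2*x + 2*y − (0)
= 2*x + 2*y
At (2, -3, 2): -2.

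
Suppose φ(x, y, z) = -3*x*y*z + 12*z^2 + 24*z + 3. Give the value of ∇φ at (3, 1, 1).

∂φ/∂x = -3*y*z
∂φ/∂y = -3*x*z
∂φ/∂z = -3*x*y + 24*z + 24
∇φ = (-3*y*z, -3*x*z, -3*x*y + 24*z + 24)
At (3, 1, 1): (-3, -9, 39).

(-3, -9, 39)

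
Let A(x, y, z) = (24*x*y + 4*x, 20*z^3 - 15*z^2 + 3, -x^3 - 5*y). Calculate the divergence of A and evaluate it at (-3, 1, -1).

∂A₁/∂x = 24*y + 4
∂A₂/∂y = 0
∂A₃/∂z = 0
∇·A = 24*y + 4
At (-3, 1, -1): 28.

28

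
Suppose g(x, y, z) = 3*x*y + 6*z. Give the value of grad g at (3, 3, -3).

(9, 9, 6)

∂g/∂x = 3*y
∂g/∂y = 3*x
∂g/∂z = 6
∇g = (3*y, 3*x, 6)
At (3, 3, -3): (9, 9, 6).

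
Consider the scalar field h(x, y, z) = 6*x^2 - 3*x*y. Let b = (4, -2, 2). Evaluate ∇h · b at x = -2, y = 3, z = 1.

∂h/∂x = 12*x - 3*y
∂h/∂y = -3*x
∂h/∂z = 0
∇h at (-2, 3, 1) = (-33, 6, 0)
∇h · b = (-33)(4) + (6)(-2) + (0)(2) = -144

-144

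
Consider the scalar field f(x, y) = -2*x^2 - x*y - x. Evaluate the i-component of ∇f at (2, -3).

(∇f)_1 = ∂f/∂x = -4*x - y - 1
At (2, -3): -6.

-6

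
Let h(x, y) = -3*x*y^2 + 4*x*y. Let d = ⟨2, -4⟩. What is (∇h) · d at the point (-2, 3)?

∂h/∂x = -3*y^2 + 4*y
∂h/∂y = -6*x*y + 4*x
∇h at (-2, 3) = (-15, 28)
∇h · d = (-15)(2) + (28)(-4) = -142

-142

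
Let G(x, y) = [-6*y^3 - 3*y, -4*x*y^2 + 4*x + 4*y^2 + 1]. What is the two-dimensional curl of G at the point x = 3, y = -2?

∂G₂/∂x = -4*y^2 + 4
∂G₁/∂y = -18*y^2 - 3
Scalar curl = 14*y^2 + 7
At (3, -2): 63.

63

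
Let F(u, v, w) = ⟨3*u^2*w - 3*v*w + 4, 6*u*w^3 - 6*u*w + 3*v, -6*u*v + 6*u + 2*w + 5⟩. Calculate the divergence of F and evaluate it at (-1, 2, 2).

-7

∂F₁/∂u = 6*u*w
∂F₂/∂v = 3
∂F₃/∂w = 2
∇·F = 6*u*w + 5
At (-1, 2, 2): -7.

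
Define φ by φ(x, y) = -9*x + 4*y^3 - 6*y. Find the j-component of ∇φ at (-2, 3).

102

(∇φ)_2 = ∂φ/∂y = 12*y^2 - 6
At (-2, 3): 102.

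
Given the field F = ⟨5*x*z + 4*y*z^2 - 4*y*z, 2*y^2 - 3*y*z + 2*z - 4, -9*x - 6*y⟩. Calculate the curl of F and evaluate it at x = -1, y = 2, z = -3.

(-2, -52, -48)

(∇×F)₁ = ∂F₃/∂y − ∂F₂/∂z = 3*y - 8
(∇×F)₂ = ∂F₁/∂z − ∂F₃/∂x = 5*x + 8*y*z - 4*y + 9
(∇×F)₃ = ∂F₂/∂x − ∂F₁/∂y = -4*z^2 + 4*z
∇×F = (3*y - 8, 5*x + 8*y*z - 4*y + 9, -4*z^2 + 4*z)
At (-1, 2, -3): (-2, -52, -48).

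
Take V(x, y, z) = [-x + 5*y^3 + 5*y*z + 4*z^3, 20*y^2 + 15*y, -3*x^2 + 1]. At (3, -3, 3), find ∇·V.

-106

∂V₁/∂x = -1
∂V₂/∂y = 40*y + 15
∂V₃/∂z = 0
∇·V = 40*y + 14
At (3, -3, 3): -106.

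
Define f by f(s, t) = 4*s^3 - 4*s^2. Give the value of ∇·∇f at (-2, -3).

-56

∂²f/∂s² = 8*(3*s - 1)
∂²f/∂t² = 0
∇²f = 24*s - 8
At (-2, -3): -56.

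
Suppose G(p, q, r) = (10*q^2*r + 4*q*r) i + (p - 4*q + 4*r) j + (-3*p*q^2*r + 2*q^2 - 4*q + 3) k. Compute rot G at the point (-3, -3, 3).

(-182, 159, 169)

(∇×G)₁ = ∂G₃/∂q − ∂G₂/∂r = -6*p*q*r + 4*q - 8
(∇×G)₂ = ∂G₁/∂r − ∂G₃/∂p = 3*q^2*r + 10*q^2 + 4*q
(∇×G)₃ = ∂G₂/∂p − ∂G₁/∂q = -20*q*r - 4*r + 1
∇×G = (-6*p*q*r + 4*q - 8, 3*q^2*r + 10*q^2 + 4*q, -20*q*r - 4*r + 1)
At (-3, -3, 3): (-182, 159, 169).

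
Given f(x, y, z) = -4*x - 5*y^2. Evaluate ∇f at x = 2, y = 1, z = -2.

(-4, -10, 0)

∂f/∂x = -4
∂f/∂y = -10*y
∂f/∂z = 0
∇f = (-4, -10*y, 0)
At (2, 1, -2): (-4, -10, 0).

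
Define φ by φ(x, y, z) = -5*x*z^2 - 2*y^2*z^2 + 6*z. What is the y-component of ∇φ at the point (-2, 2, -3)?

-72

(∇φ)_2 = ∂φ/∂y = -4*y*z^2
At (-2, 2, -3): -72.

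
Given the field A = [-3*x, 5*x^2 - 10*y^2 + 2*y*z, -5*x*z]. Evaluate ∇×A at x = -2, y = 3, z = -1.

(∇×A)₁ = ∂A₃/∂y − ∂A₂/∂z = -2*y
(∇×A)₂ = ∂A₁/∂z − ∂A₃/∂x = 5*z
(∇×A)₃ = ∂A₂/∂x − ∂A₁/∂y = 10*x
∇×A = (-2*y, 5*z, 10*x)
At (-2, 3, -1): (-6, -5, -20).

(-6, -5, -20)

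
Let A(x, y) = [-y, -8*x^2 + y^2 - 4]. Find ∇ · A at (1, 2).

∂A₁/∂x = 0
∂A₂/∂y = 2*y
∇·A = 2*y
At (1, 2): 4.

4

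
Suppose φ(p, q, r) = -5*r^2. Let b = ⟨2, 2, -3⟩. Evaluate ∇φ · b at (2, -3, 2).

60

∂φ/∂p = 0
∂φ/∂q = 0
∂φ/∂r = -10*r
∇φ at (2, -3, 2) = (0, 0, -20)
∇φ · b = (0)(2) + (0)(2) + (-20)(-3) = 60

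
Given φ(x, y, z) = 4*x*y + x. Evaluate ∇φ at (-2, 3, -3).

∂φ/∂x = 4*y + 1
∂φ/∂y = 4*x
∂φ/∂z = 0
∇φ = (4*y + 1, 4*x, 0)
At (-2, 3, -3): (13, -8, 0).

(13, -8, 0)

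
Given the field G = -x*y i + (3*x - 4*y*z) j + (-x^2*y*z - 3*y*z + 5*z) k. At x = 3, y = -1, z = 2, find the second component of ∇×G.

-12

(∇×G)_2 = ∂G₁/∂z − ∂G₃/∂x
= 0 − (-2*x*y*z)
= 2*x*y*z
At (3, -1, 2): -12.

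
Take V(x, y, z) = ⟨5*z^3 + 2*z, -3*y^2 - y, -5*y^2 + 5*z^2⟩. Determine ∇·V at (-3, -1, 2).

25

∂V₁/∂x = 0
∂V₂/∂y = -6*y - 1
∂V₃/∂z = 10*z
∇·V = -6*y + 10*z - 1
At (-3, -1, 2): 25.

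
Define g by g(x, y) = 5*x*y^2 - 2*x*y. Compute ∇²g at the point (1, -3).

∂²g/∂x² = 0
∂²g/∂y² = 10*x
∇²g = 10*x
At (1, -3): 10.

10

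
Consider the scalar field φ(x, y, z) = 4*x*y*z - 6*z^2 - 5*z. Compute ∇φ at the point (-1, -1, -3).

(12, 12, 35)

∂φ/∂x = 4*y*z
∂φ/∂y = 4*x*z
∂φ/∂z = 4*x*y - 12*z - 5
∇φ = (4*y*z, 4*x*z, 4*x*y - 12*z - 5)
At (-1, -1, -3): (12, 12, 35).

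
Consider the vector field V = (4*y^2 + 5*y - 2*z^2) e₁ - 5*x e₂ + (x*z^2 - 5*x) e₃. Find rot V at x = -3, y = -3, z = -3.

(∇×V)₁ = ∂V₃/∂y − ∂V₂/∂z = 0
(∇×V)₂ = ∂V₁/∂z − ∂V₃/∂x = -z^2 - 4*z + 5
(∇×V)₃ = ∂V₂/∂x − ∂V₁/∂y = -8*y - 10
∇×V = (0, -z^2 - 4*z + 5, -8*y - 10)
At (-3, -3, -3): (0, 8, 14).

(0, 8, 14)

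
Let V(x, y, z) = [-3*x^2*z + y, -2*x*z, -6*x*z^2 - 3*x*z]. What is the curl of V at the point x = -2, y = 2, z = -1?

(∇×V)₁ = ∂V₃/∂y − ∂V₂/∂z = 2*x
(∇×V)₂ = ∂V₁/∂z − ∂V₃/∂x = -3*x^2 + 6*z^2 + 3*z
(∇×V)₃ = ∂V₂/∂x − ∂V₁/∂y = -2*z - 1
∇×V = (2*x, -3*x^2 + 6*z^2 + 3*z, -2*z - 1)
At (-2, 2, -1): (-4, -9, 1).

(-4, -9, 1)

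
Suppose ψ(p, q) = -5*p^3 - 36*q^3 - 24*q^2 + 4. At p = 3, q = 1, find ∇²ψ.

∂²ψ/∂p² = -30*p
∂²ψ/∂q² = -24*(9*q + 2)
∇²ψ = -30*p - 216*q - 48
At (3, 1): -354.

-354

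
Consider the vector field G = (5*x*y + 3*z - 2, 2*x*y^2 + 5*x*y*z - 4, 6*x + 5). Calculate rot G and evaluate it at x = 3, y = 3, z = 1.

(-45, -3, 18)

(∇×G)₁ = ∂G₃/∂y − ∂G₂/∂z = -5*x*y
(∇×G)₂ = ∂G₁/∂z − ∂G₃/∂x = -3
(∇×G)₃ = ∂G₂/∂x − ∂G₁/∂y = -5*x + 2*y^2 + 5*y*z
∇×G = (-5*x*y, -3, -5*x + 2*y^2 + 5*y*z)
At (3, 3, 1): (-45, -3, 18).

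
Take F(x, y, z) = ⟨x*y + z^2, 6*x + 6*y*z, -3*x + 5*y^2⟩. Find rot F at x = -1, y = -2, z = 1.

(∇×F)₁ = ∂F₃/∂y − ∂F₂/∂z = 4*y
(∇×F)₂ = ∂F₁/∂z − ∂F₃/∂x = 2*z + 3
(∇×F)₃ = ∂F₂/∂x − ∂F₁/∂y = -x + 6
∇×F = (4*y, 2*z + 3, -x + 6)
At (-1, -2, 1): (-8, 5, 7).

(-8, 5, 7)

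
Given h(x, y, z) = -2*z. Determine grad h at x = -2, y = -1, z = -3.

∂h/∂x = 0
∂h/∂y = 0
∂h/∂z = -2
∇h = (0, 0, -2)
At (-2, -1, -3): (0, 0, -2).

(0, 0, -2)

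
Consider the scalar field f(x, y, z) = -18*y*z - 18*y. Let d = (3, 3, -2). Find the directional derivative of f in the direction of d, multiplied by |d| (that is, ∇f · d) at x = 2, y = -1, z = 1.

∂f/∂x = 0
∂f/∂y = -18*z - 18
∂f/∂z = -18*y
∇f at (2, -1, 1) = (0, -36, 18)
∇f · d = (0)(3) + (-36)(3) + (18)(-2) = -144

-144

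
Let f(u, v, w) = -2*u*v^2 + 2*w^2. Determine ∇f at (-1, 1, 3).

∂f/∂u = -2*v^2
∂f/∂v = -4*u*v
∂f/∂w = 4*w
∇f = (-2*v^2, -4*u*v, 4*w)
At (-1, 1, 3): (-2, 4, 12).

(-2, 4, 12)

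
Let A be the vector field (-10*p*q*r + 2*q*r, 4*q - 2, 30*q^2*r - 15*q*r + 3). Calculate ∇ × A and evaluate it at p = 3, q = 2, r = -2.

(-210, -56, -56)

(∇×A)₁ = ∂A₃/∂q − ∂A₂/∂r = 60*q*r - 15*r
(∇×A)₂ = ∂A₁/∂r − ∂A₃/∂p = -10*p*q + 2*q
(∇×A)₃ = ∂A₂/∂p − ∂A₁/∂q = 10*p*r - 2*r
∇×A = (60*q*r - 15*r, -10*p*q + 2*q, 10*p*r - 2*r)
At (3, 2, -2): (-210, -56, -56).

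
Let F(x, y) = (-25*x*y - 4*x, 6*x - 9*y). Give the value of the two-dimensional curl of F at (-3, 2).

-69

∂F₂/∂x = 6
∂F₁/∂y = -25*x
Scalar curl = 25*x + 6
At (-3, 2): -69.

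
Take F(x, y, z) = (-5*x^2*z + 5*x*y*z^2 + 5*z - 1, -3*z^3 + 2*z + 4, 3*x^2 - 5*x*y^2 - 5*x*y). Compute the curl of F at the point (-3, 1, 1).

(52, -42, 15)

(∇×F)₁ = ∂F₃/∂y − ∂F₂/∂z = -10*x*y - 5*x + 9*z^2 - 2
(∇×F)₂ = ∂F₁/∂z − ∂F₃/∂x = -5*x^2 + 10*x*y*z - 6*x + 5*y^2 + 5*y + 5
(∇×F)₃ = ∂F₂/∂x − ∂F₁/∂y = -5*x*z^2
∇×F = (-10*x*y - 5*x + 9*z^2 - 2, -5*x^2 + 10*x*y*z - 6*x + 5*y^2 + 5*y + 5, -5*x*z^2)
At (-3, 1, 1): (52, -42, 15).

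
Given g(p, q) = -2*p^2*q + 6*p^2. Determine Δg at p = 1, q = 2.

∂²g/∂p² = 4*(-q + 3)
∂²g/∂q² = 0
∇²g = -4*q + 12
At (1, 2): 4.

4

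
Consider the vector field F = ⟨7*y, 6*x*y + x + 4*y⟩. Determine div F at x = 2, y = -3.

16

∂F₁/∂x = 0
∂F₂/∂y = 6*x + 4
∇·F = 6*x + 4
At (2, -3): 16.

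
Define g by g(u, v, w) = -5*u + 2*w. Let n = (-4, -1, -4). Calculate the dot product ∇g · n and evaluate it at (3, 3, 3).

∂g/∂u = -5
∂g/∂v = 0
∂g/∂w = 2
∇g at (3, 3, 3) = (-5, 0, 2)
∇g · n = (-5)(-4) + (0)(-1) + (2)(-4) = 12

12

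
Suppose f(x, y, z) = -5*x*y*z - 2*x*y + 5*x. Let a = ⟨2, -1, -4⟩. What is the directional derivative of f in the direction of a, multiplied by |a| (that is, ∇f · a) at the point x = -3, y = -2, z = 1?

137

∂f/∂x = -5*y*z - 2*y + 5
∂f/∂y = -5*x*z - 2*x
∂f/∂z = -5*x*y
∇f at (-3, -2, 1) = (19, 21, -30)
∇f · a = (19)(2) + (21)(-1) + (-30)(-4) = 137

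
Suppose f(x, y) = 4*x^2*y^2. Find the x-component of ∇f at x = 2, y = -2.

64

(∇f)_1 = ∂f/∂x = 8*x*y^2
At (2, -2): 64.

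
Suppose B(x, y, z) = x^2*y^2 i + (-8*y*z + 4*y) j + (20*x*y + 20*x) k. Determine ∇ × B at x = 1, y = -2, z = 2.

(∇×B)₁ = ∂B₃/∂y − ∂B₂/∂z = 20*x + 8*y
(∇×B)₂ = ∂B₁/∂z − ∂B₃/∂x = -20*y - 20
(∇×B)₃ = ∂B₂/∂x − ∂B₁/∂y = -2*x^2*y
∇×B = (20*x + 8*y, -20*y - 20, -2*x^2*y)
At (1, -2, 2): (4, 20, 4).

(4, 20, 4)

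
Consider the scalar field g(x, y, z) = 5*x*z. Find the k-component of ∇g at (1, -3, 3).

5

(∇g)_3 = ∂g/∂z = 5*x
At (1, -3, 3): 5.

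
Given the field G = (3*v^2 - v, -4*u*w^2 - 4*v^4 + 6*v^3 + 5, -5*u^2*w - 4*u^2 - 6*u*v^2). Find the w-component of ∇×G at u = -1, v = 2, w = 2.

-27

(∇×G)_3 = ∂G₂/∂u − ∂G₁/∂v
= -4*w^2 − (6*v - 1)
= -6*v - 4*w^2 + 1
At (-1, 2, 2): -27.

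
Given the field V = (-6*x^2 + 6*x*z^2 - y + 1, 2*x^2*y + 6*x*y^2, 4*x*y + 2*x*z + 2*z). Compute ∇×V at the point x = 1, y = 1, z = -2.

(4, -24, 11)

(∇×V)₁ = ∂V₃/∂y − ∂V₂/∂z = 4*x
(∇×V)₂ = ∂V₁/∂z − ∂V₃/∂x = 12*x*z - 4*y - 2*z
(∇×V)₃ = ∂V₂/∂x − ∂V₁/∂y = 4*x*y + 6*y^2 + 1
∇×V = (4*x, 12*x*z - 4*y - 2*z, 4*x*y + 6*y^2 + 1)
At (1, 1, -2): (4, -24, 11).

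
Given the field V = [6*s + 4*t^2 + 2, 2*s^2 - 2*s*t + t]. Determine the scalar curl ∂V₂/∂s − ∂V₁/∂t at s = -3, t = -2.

∂V₂/∂s = 4*s - 2*t
∂V₁/∂t = 8*t
Scalar curl = 4*s - 10*t
At (-3, -2): 8.

8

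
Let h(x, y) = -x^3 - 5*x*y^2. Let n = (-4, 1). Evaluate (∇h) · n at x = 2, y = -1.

∂h/∂x = -3*x^2 - 5*y^2
∂h/∂y = -10*x*y
∇h at (2, -1) = (-17, 20)
∇h · n = (-17)(-4) + (20)(1) = 88

88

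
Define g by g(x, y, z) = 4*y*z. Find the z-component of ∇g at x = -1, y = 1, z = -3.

(∇g)_3 = ∂g/∂z = 4*y
At (-1, 1, -3): 4.

4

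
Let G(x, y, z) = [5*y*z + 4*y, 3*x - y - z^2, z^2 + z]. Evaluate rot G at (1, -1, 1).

(∇×G)₁ = ∂G₃/∂y − ∂G₂/∂z = 2*z
(∇×G)₂ = ∂G₁/∂z − ∂G₃/∂x = 5*y
(∇×G)₃ = ∂G₂/∂x − ∂G₁/∂y = -5*z - 1
∇×G = (2*z, 5*y, -5*z - 1)
At (1, -1, 1): (2, -5, -6).

(2, -5, -6)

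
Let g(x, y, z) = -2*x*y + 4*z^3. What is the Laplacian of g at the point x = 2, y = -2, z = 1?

24

∂²g/∂x² = 0
∂²g/∂y² = 0
∂²g/∂z² = 24*z
∇²g = 24*z
At (2, -2, 1): 24.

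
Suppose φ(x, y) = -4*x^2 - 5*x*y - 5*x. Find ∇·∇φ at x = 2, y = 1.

∂²φ/∂x² = -8
∂²φ/∂y² = 0
∇²φ = -8
At (2, 1): -8.

-8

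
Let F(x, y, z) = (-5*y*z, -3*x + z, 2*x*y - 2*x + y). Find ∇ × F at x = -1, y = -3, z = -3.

(-2, 23, -18)

(∇×F)₁ = ∂F₃/∂y − ∂F₂/∂z = 2*x
(∇×F)₂ = ∂F₁/∂z − ∂F₃/∂x = -7*y + 2
(∇×F)₃ = ∂F₂/∂x − ∂F₁/∂y = 5*z - 3
∇×F = (2*x, -7*y + 2, 5*z - 3)
At (-1, -3, -3): (-2, 23, -18).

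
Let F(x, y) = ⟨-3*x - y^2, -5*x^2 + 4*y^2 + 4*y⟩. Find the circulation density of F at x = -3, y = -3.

24

∂F₂/∂x = -10*x
∂F₁/∂y = -2*y
Scalar curl = -10*x + 2*y
At (-3, -3): 24.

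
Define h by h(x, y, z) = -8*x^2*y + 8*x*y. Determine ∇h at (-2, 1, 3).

∂h/∂x = -16*x*y + 8*y
∂h/∂y = -8*x^2 + 8*x
∂h/∂z = 0
∇h = (-16*x*y + 8*y, -8*x^2 + 8*x, 0)
At (-2, 1, 3): (40, -48, 0).

(40, -48, 0)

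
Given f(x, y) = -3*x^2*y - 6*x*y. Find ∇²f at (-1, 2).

∂²f/∂x² = -6*y
∂²f/∂y² = 0
∇²f = -6*y
At (-1, 2): -12.

-12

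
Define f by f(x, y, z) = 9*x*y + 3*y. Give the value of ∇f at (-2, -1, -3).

(-9, -15, 0)

∂f/∂x = 9*y
∂f/∂y = 9*x + 3
∂f/∂z = 0
∇f = (9*y, 9*x + 3, 0)
At (-2, -1, -3): (-9, -15, 0).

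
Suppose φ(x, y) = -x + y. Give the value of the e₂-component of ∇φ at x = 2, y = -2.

1

(∇φ)_2 = ∂φ/∂y = 1
At (2, -2): 1.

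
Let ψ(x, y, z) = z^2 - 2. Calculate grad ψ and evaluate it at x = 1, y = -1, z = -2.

∂ψ/∂x = 0
∂ψ/∂y = 0
∂ψ/∂z = 2*z
∇ψ = (0, 0, 2*z)
At (1, -1, -2): (0, 0, -4).

(0, 0, -4)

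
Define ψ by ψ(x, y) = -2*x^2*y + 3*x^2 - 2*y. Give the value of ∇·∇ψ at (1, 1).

∂²ψ/∂x² = 2*(-2*y + 3)
∂²ψ/∂y² = 0
∇²ψ = -4*y + 6
At (1, 1): 2.

2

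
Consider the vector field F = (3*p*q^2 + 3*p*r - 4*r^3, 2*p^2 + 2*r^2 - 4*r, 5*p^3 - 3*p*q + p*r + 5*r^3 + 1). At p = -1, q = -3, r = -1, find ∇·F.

38

∂F₁/∂p = 3*q^2 + 3*r
∂F₂/∂q = 0
∂F₃/∂r = p + 15*r^2
∇·F = p + 3*q^2 + 15*r^2 + 3*r
At (-1, -3, -1): 38.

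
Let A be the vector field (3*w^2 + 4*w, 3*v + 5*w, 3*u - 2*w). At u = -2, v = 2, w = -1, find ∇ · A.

∂A₁/∂u = 0
∂A₂/∂v = 3
∂A₃/∂w = -2
∇·A = 1
At (-2, 2, -1): 1.

1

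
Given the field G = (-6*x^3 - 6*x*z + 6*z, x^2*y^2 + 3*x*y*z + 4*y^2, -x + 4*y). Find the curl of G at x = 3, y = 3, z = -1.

(-23, -11, 45)

(∇×G)₁ = ∂G₃/∂y − ∂G₂/∂z = -3*x*y + 4
(∇×G)₂ = ∂G₁/∂z − ∂G₃/∂x = -6*x + 7
(∇×G)₃ = ∂G₂/∂x − ∂G₁/∂y = 2*x*y^2 + 3*y*z
∇×G = (-3*x*y + 4, -6*x + 7, 2*x*y^2 + 3*y*z)
At (3, 3, -1): (-23, -11, 45).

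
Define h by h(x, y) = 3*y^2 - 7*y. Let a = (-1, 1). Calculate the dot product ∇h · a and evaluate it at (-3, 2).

5

∂h/∂x = 0
∂h/∂y = 6*y - 7
∇h at (-3, 2) = (0, 5)
∇h · a = (0)(-1) + (5)(1) = 5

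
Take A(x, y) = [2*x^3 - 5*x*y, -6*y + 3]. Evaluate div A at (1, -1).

5

∂A₁/∂x = 6*x^2 - 5*y
∂A₂/∂y = -6
∇·A = 6*x^2 - 5*y - 6
At (1, -1): 5.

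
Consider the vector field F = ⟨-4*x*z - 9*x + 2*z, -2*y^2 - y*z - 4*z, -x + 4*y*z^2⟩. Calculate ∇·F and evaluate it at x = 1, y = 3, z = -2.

∂F₁/∂x = -4*z - 9
∂F₂/∂y = -4*y - z
∂F₃/∂z = 8*y*z
∇·F = 8*y*z - 4*y - 5*z - 9
At (1, 3, -2): -59.

-59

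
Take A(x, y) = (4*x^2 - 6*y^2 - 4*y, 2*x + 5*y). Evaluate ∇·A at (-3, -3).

∂A₁/∂x = 8*x
∂A₂/∂y = 5
∇·A = 8*x + 5
At (-3, -3): -19.

-19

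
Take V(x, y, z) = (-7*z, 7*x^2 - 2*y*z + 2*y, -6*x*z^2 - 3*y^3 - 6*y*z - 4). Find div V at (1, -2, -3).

∂V₁/∂x = 0
∂V₂/∂y = -2*z + 2
∂V₃/∂z = -12*x*z - 6*y
∇·V = -12*x*z - 6*y - 2*z + 2
At (1, -2, -3): 56.

56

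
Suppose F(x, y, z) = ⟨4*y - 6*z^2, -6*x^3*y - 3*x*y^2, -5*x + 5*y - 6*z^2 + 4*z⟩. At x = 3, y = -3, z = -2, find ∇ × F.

(∇×F)₁ = ∂F₃/∂y − ∂F₂/∂z = 5
(∇×F)₂ = ∂F₁/∂z − ∂F₃/∂x = -12*z + 5
(∇×F)₃ = ∂F₂/∂x − ∂F₁/∂y = -18*x^2*y - 3*y^2 - 4
∇×F = (5, -12*z + 5, -18*x^2*y - 3*y^2 - 4)
At (3, -3, -2): (5, 29, 455).

(5, 29, 455)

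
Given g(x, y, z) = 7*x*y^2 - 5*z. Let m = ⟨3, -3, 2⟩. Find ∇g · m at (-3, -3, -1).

∂g/∂x = 7*y^2
∂g/∂y = 14*x*y
∂g/∂z = -5
∇g at (-3, -3, -1) = (63, 126, -5)
∇g · m = (63)(3) + (126)(-3) + (-5)(2) = -199

-199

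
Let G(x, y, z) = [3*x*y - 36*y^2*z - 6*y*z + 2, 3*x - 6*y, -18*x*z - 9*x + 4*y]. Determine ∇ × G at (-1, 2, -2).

(∇×G)₁ = ∂G₃/∂y − ∂G₂/∂z = 4
(∇×G)₂ = ∂G₁/∂z − ∂G₃/∂x = -36*y^2 - 6*y + 18*z + 9
(∇×G)₃ = ∂G₂/∂x − ∂G₁/∂y = -3*x + 72*y*z + 6*z + 3
∇×G = (4, -36*y^2 - 6*y + 18*z + 9, -3*x + 72*y*z + 6*z + 3)
At (-1, 2, -2): (4, -183, -294).

(4, -183, -294)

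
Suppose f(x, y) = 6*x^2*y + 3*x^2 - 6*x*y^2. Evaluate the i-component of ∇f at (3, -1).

-24

(∇f)_1 = ∂f/∂x = 12*x*y + 6*x - 6*y^2
At (3, -1): -24.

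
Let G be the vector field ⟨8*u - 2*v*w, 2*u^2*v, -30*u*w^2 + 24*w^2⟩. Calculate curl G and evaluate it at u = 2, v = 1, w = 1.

(∇×G)₁ = ∂G₃/∂v − ∂G₂/∂w = 0
(∇×G)₂ = ∂G₁/∂w − ∂G₃/∂u = -2*v + 30*w^2
(∇×G)₃ = ∂G₂/∂u − ∂G₁/∂v = 4*u*v + 2*w
∇×G = (0, -2*v + 30*w^2, 4*u*v + 2*w)
At (2, 1, 1): (0, 28, 10).

(0, 28, 10)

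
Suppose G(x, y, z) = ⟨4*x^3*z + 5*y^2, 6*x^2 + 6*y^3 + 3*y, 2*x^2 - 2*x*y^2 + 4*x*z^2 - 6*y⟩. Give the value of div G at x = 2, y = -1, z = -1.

-43

∂G₁/∂x = 12*x^2*z
∂G₂/∂y = 18*y^2 + 3
∂G₃/∂z = 8*x*z
∇·G = 12*x^2*z + 8*x*z + 18*y^2 + 3
At (2, -1, -1): -43.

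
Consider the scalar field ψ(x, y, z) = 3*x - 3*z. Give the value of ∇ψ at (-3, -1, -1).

(3, 0, -3)

∂ψ/∂x = 3
∂ψ/∂y = 0
∂ψ/∂z = -3
∇ψ = (3, 0, -3)
At (-3, -1, -1): (3, 0, -3).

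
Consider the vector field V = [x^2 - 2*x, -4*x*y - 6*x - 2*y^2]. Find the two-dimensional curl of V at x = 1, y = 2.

∂V₂/∂x = -4*y - 6
∂V₁/∂y = 0
Scalar curl = -4*y - 6
At (1, 2): -14.

-14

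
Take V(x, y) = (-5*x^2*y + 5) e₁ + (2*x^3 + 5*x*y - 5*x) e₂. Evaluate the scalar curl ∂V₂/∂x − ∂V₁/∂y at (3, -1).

89

∂V₂/∂x = 6*x^2 + 5*y - 5
∂V₁/∂y = -5*x^2
Scalar curl = 11*x^2 + 5*y - 5
At (3, -1): 89.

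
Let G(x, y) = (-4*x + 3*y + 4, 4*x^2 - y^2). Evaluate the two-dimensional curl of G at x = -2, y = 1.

-19

∂G₂/∂x = 8*x
∂G₁/∂y = 3
Scalar curl = 8*x - 3
At (-2, 1): -19.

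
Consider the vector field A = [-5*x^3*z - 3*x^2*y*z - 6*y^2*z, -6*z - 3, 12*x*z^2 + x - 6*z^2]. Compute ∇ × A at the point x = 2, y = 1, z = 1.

(6, -71, 24)

(∇×A)₁ = ∂A₃/∂y − ∂A₂/∂z = 6
(∇×A)₂ = ∂A₁/∂z − ∂A₃/∂x = -5*x^3 - 3*x^2*y - 6*y^2 - 12*z^2 - 1
(∇×A)₃ = ∂A₂/∂x − ∂A₁/∂y = 3*x^2*z + 12*y*z
∇×A = (6, -5*x^3 - 3*x^2*y - 6*y^2 - 12*z^2 - 1, 3*x^2*z + 12*y*z)
At (2, 1, 1): (6, -71, 24).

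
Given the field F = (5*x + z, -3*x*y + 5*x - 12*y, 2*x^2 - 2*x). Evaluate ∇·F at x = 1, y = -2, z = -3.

-10

∂F₁/∂x = 5
∂F₂/∂y = -3*x - 12
∂F₃/∂z = 0
∇·F = -3*x - 7
At (1, -2, -3): -10.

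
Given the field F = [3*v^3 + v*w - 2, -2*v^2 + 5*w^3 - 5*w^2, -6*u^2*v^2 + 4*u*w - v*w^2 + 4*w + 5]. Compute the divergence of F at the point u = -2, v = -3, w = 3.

∂F₁/∂u = 0
∂F₂/∂v = -4*v
∂F₃/∂w = 4*u - 2*v*w + 4
∇·F = 4*u - 2*v*w - 4*v + 4
At (-2, -3, 3): 26.

26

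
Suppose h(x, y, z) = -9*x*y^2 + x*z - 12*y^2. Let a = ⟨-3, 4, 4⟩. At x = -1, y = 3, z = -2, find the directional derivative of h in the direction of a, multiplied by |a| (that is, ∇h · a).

∂h/∂x = -9*y^2 + z
∂h/∂y = -18*x*y - 24*y
∂h/∂z = x
∇h at (-1, 3, -2) = (-83, -18, -1)
∇h · a = (-83)(-3) + (-18)(4) + (-1)(4) = 173

173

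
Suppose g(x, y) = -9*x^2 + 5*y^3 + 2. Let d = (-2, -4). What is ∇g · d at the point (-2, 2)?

∂g/∂x = -18*x
∂g/∂y = 15*y^2
∇g at (-2, 2) = (36, 60)
∇g · d = (36)(-2) + (60)(-4) = -312

-312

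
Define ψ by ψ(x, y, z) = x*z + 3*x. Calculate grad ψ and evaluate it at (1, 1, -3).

∂ψ/∂x = z + 3
∂ψ/∂y = 0
∂ψ/∂z = x
∇ψ = (z + 3, 0, x)
At (1, 1, -3): (0, 0, 1).

(0, 0, 1)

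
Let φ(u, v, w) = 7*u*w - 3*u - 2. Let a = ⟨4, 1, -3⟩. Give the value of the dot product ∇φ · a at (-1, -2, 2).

65

∂φ/∂u = 7*w - 3
∂φ/∂v = 0
∂φ/∂w = 7*u
∇φ at (-1, -2, 2) = (11, 0, -7)
∇φ · a = (11)(4) + (0)(1) + (-7)(-3) = 65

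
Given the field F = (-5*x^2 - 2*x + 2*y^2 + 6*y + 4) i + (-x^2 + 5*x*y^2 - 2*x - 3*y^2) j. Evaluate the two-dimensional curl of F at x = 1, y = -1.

∂F₂/∂x = -2*x + 5*y^2 - 2
∂F₁/∂y = 4*y + 6
Scalar curl = -2*x + 5*y^2 - 4*y - 8
At (1, -1): -1.

-1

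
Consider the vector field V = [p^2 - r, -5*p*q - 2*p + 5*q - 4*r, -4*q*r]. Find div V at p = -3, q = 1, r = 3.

∂V₁/∂p = 2*p
∂V₂/∂q = -5*p + 5
∂V₃/∂r = -4*q
∇·V = -3*p - 4*q + 5
At (-3, 1, 3): 10.

10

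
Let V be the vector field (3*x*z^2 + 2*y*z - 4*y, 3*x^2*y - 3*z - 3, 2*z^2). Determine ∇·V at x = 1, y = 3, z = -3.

18

∂V₁/∂x = 3*z^2
∂V₂/∂y = 3*x^2
∂V₃/∂z = 4*z
∇·V = 3*x^2 + 3*z^2 + 4*z
At (1, 3, -3): 18.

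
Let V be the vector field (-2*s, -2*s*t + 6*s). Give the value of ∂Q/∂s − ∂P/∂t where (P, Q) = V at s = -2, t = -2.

∂V₂/∂s = -2*t + 6
∂V₁/∂t = 0
Scalar curl = -2*t + 6
At (-2, -2): 10.

10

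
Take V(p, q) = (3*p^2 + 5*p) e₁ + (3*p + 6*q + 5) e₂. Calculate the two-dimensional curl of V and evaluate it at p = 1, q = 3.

3

∂V₂/∂p = 3
∂V₁/∂q = 0
Scalar curl = 3
At (1, 3): 3.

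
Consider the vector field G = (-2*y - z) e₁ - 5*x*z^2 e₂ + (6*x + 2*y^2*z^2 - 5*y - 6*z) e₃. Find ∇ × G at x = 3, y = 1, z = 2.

(71, -7, -18)

(∇×G)₁ = ∂G₃/∂y − ∂G₂/∂z = 10*x*z + 4*y*z^2 - 5
(∇×G)₂ = ∂G₁/∂z − ∂G₃/∂x = -7
(∇×G)₃ = ∂G₂/∂x − ∂G₁/∂y = -5*z^2 + 2
∇×G = (10*x*z + 4*y*z^2 - 5, -7, -5*z^2 + 2)
At (3, 1, 2): (71, -7, -18).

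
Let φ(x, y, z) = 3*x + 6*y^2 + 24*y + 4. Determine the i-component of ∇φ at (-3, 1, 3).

3

(∇φ)_1 = ∂φ/∂x = 3
At (-3, 1, 3): 3.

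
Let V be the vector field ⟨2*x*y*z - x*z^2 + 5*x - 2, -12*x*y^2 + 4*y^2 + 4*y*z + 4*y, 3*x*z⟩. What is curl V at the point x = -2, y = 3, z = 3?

(-12, -9, -96)

(∇×V)₁ = ∂V₃/∂y − ∂V₂/∂z = -4*y
(∇×V)₂ = ∂V₁/∂z − ∂V₃/∂x = 2*x*y - 2*x*z - 3*z
(∇×V)₃ = ∂V₂/∂x − ∂V₁/∂y = -2*x*z - 12*y^2
∇×V = (-4*y, 2*x*y - 2*x*z - 3*z, -2*x*z - 12*y^2)
At (-2, 3, 3): (-12, -9, -96).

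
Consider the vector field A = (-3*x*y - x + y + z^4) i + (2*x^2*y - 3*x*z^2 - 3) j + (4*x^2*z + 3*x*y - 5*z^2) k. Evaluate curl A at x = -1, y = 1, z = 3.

(-21, 129, -35)

(∇×A)₁ = ∂A₃/∂y − ∂A₂/∂z = 6*x*z + 3*x
(∇×A)₂ = ∂A₁/∂z − ∂A₃/∂x = -8*x*z - 3*y + 4*z^3
(∇×A)₃ = ∂A₂/∂x − ∂A₁/∂y = 4*x*y + 3*x - 3*z^2 - 1
∇×A = (6*x*z + 3*x, -8*x*z - 3*y + 4*z^3, 4*x*y + 3*x - 3*z^2 - 1)
At (-1, 1, 3): (-21, 129, -35).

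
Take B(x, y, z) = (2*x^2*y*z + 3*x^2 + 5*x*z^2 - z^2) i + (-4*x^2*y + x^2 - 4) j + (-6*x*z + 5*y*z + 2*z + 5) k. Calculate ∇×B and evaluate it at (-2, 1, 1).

(5, -8, 4)

(∇×B)₁ = ∂B₃/∂y − ∂B₂/∂z = 5*z
(∇×B)₂ = ∂B₁/∂z − ∂B₃/∂x = 2*x^2*y + 10*x*z + 4*z
(∇×B)₃ = ∂B₂/∂x − ∂B₁/∂y = -2*x^2*z - 8*x*y + 2*x
∇×B = (5*z, 2*x^2*y + 10*x*z + 4*z, -2*x^2*z - 8*x*y + 2*x)
At (-2, 1, 1): (5, -8, 4).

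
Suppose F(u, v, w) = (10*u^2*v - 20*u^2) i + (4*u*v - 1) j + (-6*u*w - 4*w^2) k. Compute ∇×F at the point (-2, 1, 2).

(0, 12, -36)

(∇×F)₁ = ∂F₃/∂v − ∂F₂/∂w = 0
(∇×F)₂ = ∂F₁/∂w − ∂F₃/∂u = 6*w
(∇×F)₃ = ∂F₂/∂u − ∂F₁/∂v = -10*u^2 + 4*v
∇×F = (0, 6*w, -10*u^2 + 4*v)
At (-2, 1, 2): (0, 12, -36).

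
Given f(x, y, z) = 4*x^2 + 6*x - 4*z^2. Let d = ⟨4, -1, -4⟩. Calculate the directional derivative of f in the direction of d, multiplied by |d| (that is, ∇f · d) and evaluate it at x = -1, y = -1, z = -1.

-40

∂f/∂x = 8*x + 6
∂f/∂y = 0
∂f/∂z = -8*z
∇f at (-1, -1, -1) = (-2, 0, 8)
∇f · d = (-2)(4) + (0)(-1) + (8)(-4) = -40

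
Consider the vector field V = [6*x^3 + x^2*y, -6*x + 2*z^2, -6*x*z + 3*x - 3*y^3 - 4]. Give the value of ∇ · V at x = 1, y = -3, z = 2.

∂V₁/∂x = 18*x^2 + 2*x*y
∂V₂/∂y = 0
∂V₃/∂z = -6*x
∇·V = 18*x^2 + 2*x*y - 6*x
At (1, -3, 2): 6.

6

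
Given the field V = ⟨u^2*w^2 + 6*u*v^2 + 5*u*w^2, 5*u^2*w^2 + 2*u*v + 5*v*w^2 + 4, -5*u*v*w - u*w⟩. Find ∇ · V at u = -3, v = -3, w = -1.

∂V₁/∂u = 2*u*w^2 + 6*v^2 + 5*w^2
∂V₂/∂v = 2*u + 5*w^2
∂V₃/∂w = -5*u*v - u
∇·V = -5*u*v + 2*u*w^2 + u + 6*v^2 + 10*w^2
At (-3, -3, -1): 10.

10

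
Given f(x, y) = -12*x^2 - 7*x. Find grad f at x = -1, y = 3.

(17, 0)

∂f/∂x = -24*x - 7
∂f/∂y = 0
∇f = (-24*x - 7, 0)
At (-1, 3): (17, 0).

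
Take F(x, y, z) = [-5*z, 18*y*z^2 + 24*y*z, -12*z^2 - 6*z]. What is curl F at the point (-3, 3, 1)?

(-180, -5, 0)

(∇×F)₁ = ∂F₃/∂y − ∂F₂/∂z = -36*y*z - 24*y
(∇×F)₂ = ∂F₁/∂z − ∂F₃/∂x = -5
(∇×F)₃ = ∂F₂/∂x − ∂F₁/∂y = 0
∇×F = (-36*y*z - 24*y, -5, 0)
At (-3, 3, 1): (-180, -5, 0).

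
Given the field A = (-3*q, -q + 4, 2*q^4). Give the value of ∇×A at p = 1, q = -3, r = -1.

(∇×A)₁ = ∂A₃/∂q − ∂A₂/∂r = 8*q^3
(∇×A)₂ = ∂A₁/∂r − ∂A₃/∂p = 0
(∇×A)₃ = ∂A₂/∂p − ∂A₁/∂q = 3
∇×A = (8*q^3, 0, 3)
At (1, -3, -1): (-216, 0, 3).

(-216, 0, 3)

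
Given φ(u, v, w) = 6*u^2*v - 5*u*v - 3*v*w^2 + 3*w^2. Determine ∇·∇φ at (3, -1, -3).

∂²φ/∂u² = 12*v
∂²φ/∂v² = 0
∂²φ/∂w² = 6*(-v + 1)
∇²φ = 6*v + 6
At (3, -1, -3): 0.

0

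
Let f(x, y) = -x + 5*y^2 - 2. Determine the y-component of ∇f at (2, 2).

20

(∇f)_2 = ∂f/∂y = 10*y
At (2, 2): 20.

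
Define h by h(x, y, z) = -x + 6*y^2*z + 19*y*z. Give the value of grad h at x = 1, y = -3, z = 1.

(-1, -17, -3)

∂h/∂x = -1
∂h/∂y = 12*y*z + 19*z
∂h/∂z = 6*y^2 + 19*y
∇h = (-1, 12*y*z + 19*z, 6*y^2 + 19*y)
At (1, -3, 1): (-1, -17, -3).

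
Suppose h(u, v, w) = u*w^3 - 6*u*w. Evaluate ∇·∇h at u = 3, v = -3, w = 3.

54

∂²h/∂u² = 0
∂²h/∂v² = 0
∂²h/∂w² = 6*u*w
∇²h = 6*u*w
At (3, -3, 3): 54.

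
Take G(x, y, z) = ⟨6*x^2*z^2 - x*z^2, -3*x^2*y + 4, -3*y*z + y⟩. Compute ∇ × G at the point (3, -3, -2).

(∇×G)₁ = ∂G₃/∂y − ∂G₂/∂z = -3*z + 1
(∇×G)₂ = ∂G₁/∂z − ∂G₃/∂x = 12*x^2*z - 2*x*z
(∇×G)₃ = ∂G₂/∂x − ∂G₁/∂y = -6*x*y
∇×G = (-3*z + 1, 12*x^2*z - 2*x*z, -6*x*y)
At (3, -3, -2): (7, -204, 54).

(7, -204, 54)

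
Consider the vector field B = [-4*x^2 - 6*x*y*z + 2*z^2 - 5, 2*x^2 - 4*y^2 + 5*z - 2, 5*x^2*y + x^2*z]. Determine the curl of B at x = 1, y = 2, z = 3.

(∇×B)₁ = ∂B₃/∂y − ∂B₂/∂z = 5*x^2 - 5
(∇×B)₂ = ∂B₁/∂z − ∂B₃/∂x = -16*x*y - 2*x*z + 4*z
(∇×B)₃ = ∂B₂/∂x − ∂B₁/∂y = 6*x*z + 4*x
∇×B = (5*x^2 - 5, -16*x*y - 2*x*z + 4*z, 6*x*z + 4*x)
At (1, 2, 3): (0, -26, 22).

(0, -26, 22)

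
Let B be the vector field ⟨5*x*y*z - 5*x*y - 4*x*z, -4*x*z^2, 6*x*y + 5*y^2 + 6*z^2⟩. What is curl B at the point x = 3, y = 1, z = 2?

(76, -3, -31)

(∇×B)₁ = ∂B₃/∂y − ∂B₂/∂z = 8*x*z + 6*x + 10*y
(∇×B)₂ = ∂B₁/∂z − ∂B₃/∂x = 5*x*y - 4*x - 6*y
(∇×B)₃ = ∂B₂/∂x − ∂B₁/∂y = -5*x*z + 5*x - 4*z^2
∇×B = (8*x*z + 6*x + 10*y, 5*x*y - 4*x - 6*y, -5*x*z + 5*x - 4*z^2)
At (3, 1, 2): (76, -3, -31).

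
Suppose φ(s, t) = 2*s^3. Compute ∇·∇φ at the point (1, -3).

∂²φ/∂s² = 12*s
∂²φ/∂t² = 0
∇²φ = 12*s
At (1, -3): 12.

12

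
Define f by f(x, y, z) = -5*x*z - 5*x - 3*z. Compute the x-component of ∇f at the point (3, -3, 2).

(∇f)_1 = ∂f/∂x = -5*z - 5
At (3, -3, 2): -15.

-15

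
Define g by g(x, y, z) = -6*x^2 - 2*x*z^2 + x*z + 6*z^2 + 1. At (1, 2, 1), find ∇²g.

∂²g/∂x² = -12
∂²g/∂y² = 0
∂²g/∂z² = 4*(-x + 3)
∇²g = -4*x
At (1, 2, 1): -4.

-4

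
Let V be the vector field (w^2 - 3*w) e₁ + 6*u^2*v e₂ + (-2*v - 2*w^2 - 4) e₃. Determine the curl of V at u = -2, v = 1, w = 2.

(∇×V)₁ = ∂V₃/∂v − ∂V₂/∂w = -2
(∇×V)₂ = ∂V₁/∂w − ∂V₃/∂u = 2*w - 3
(∇×V)₃ = ∂V₂/∂u − ∂V₁/∂v = 12*u*v
∇×V = (-2, 2*w - 3, 12*u*v)
At (-2, 1, 2): (-2, 1, -24).

(-2, 1, -24)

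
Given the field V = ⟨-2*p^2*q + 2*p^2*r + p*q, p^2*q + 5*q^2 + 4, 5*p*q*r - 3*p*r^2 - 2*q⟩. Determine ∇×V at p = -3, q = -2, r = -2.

(∇×V)₁ = ∂V₃/∂q − ∂V₂/∂r = 5*p*r - 2
(∇×V)₂ = ∂V₁/∂r − ∂V₃/∂p = 2*p^2 - 5*q*r + 3*r^2
(∇×V)₃ = ∂V₂/∂p − ∂V₁/∂q = 2*p^2 + 2*p*q - p
∇×V = (5*p*r - 2, 2*p^2 - 5*q*r + 3*r^2, 2*p^2 + 2*p*q - p)
At (-3, -2, -2): (28, 10, 33).

(28, 10, 33)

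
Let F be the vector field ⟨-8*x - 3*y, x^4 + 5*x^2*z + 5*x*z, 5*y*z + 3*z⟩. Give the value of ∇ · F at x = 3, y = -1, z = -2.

∂F₁/∂x = -8
∂F₂/∂y = 0
∂F₃/∂z = 5*y + 3
∇·F = 5*y - 5
At (3, -1, -2): -10.

-10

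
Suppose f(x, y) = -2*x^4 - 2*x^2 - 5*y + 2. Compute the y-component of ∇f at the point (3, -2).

(∇f)_2 = ∂f/∂y = -5
At (3, -2): -5.

-5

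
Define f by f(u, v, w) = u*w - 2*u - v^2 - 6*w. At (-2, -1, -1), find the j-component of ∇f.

2

(∇f)_2 = ∂f/∂v = -2*v
At (-2, -1, -1): 2.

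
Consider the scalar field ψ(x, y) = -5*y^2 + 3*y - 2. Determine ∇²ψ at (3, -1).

-10

∂²ψ/∂x² = 0
∂²ψ/∂y² = -10
∇²ψ = -10
At (3, -1): -10.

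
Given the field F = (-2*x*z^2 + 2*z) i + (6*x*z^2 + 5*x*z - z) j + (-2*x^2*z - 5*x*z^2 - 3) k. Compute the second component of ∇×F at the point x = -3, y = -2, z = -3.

47

(∇×F)_2 = ∂F₁/∂z − ∂F₃/∂x
= -4*x*z + 2 − (-4*x*z - 5*z^2)
= 5*z^2 + 2
At (-3, -2, -3): 47.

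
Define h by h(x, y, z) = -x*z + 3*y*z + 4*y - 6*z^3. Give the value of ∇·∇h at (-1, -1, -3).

∂²h/∂x² = 0
∂²h/∂y² = 0
∂²h/∂z² = -36*z
∇²h = -36*z
At (-1, -1, -3): 108.

108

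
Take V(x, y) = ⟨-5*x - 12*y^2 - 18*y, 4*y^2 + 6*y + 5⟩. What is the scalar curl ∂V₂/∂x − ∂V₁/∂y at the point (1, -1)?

∂V₂/∂x = 0
∂V₁/∂y = -24*y - 18
Scalar curl = 24*y + 18
At (1, -1): -6.

-6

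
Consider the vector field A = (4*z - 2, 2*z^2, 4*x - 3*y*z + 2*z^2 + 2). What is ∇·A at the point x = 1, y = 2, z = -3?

-18

∂A₁/∂x = 0
∂A₂/∂y = 0
∂A₃/∂z = -3*y + 4*z
∇·A = -3*y + 4*z
At (1, 2, -3): -18.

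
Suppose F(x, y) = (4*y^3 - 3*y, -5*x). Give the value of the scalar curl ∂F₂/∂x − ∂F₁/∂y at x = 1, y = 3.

-110

∂F₂/∂x = -5
∂F₁/∂y = 12*y^2 - 3
Scalar curl = -12*y^2 - 2
At (1, 3): -110.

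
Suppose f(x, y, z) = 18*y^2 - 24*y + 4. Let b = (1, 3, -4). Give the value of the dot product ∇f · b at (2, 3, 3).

252

∂f/∂x = 0
∂f/∂y = 36*y - 24
∂f/∂z = 0
∇f at (2, 3, 3) = (0, 84, 0)
∇f · b = (0)(1) + (84)(3) + (0)(-4) = 252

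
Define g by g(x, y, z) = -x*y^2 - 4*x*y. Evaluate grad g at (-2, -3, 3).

∂g/∂x = -y^2 - 4*y
∂g/∂y = -2*x*y - 4*x
∂g/∂z = 0
∇g = (-y^2 - 4*y, -2*x*y - 4*x, 0)
At (-2, -3, 3): (3, -4, 0).

(3, -4, 0)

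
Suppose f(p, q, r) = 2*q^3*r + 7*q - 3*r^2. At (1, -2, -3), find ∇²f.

66

∂²f/∂p² = 0
∂²f/∂q² = 12*q*r
∂²f/∂r² = -6
∇²f = 12*q*r - 6
At (1, -2, -3): 66.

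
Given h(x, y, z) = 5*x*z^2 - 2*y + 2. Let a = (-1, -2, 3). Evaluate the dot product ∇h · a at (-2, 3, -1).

59

∂h/∂x = 5*z^2
∂h/∂y = -2
∂h/∂z = 10*x*z
∇h at (-2, 3, -1) = (5, -2, 20)
∇h · a = (5)(-1) + (-2)(-2) + (20)(3) = 59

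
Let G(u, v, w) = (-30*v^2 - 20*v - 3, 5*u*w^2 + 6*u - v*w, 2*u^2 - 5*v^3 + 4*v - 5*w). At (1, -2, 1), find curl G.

(∇×G)₁ = ∂G₃/∂v − ∂G₂/∂w = -10*u*w - 15*v^2 + v + 4
(∇×G)₂ = ∂G₁/∂w − ∂G₃/∂u = -4*u
(∇×G)₃ = ∂G₂/∂u − ∂G₁/∂v = 60*v + 5*w^2 + 26
∇×G = (-10*u*w - 15*v^2 + v + 4, -4*u, 60*v + 5*w^2 + 26)
At (1, -2, 1): (-68, -4, -89).

(-68, -4, -89)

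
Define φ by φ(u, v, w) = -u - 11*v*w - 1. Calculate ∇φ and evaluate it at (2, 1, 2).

∂φ/∂u = -1
∂φ/∂v = -11*w
∂φ/∂w = -11*v
∇φ = (-1, -11*w, -11*v)
At (2, 1, 2): (-1, -22, -11).

(-1, -22, -11)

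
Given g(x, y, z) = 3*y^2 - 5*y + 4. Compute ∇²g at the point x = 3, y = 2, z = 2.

6

∂²g/∂x² = 0
∂²g/∂y² = 6
∂²g/∂z² = 0
∇²g = 6
At (3, 2, 2): 6.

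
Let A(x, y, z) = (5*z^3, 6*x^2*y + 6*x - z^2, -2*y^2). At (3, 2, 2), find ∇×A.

(-4, 60, 78)

(∇×A)₁ = ∂A₃/∂y − ∂A₂/∂z = -4*y + 2*z
(∇×A)₂ = ∂A₁/∂z − ∂A₃/∂x = 15*z^2
(∇×A)₃ = ∂A₂/∂x − ∂A₁/∂y = 12*x*y + 6
∇×A = (-4*y + 2*z, 15*z^2, 12*x*y + 6)
At (3, 2, 2): (-4, 60, 78).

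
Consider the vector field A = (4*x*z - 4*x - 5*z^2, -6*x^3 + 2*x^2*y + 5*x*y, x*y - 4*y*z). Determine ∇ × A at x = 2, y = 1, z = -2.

(10, 27, -59)

(∇×A)₁ = ∂A₃/∂y − ∂A₂/∂z = x - 4*z
(∇×A)₂ = ∂A₁/∂z − ∂A₃/∂x = 4*x - y - 10*z
(∇×A)₃ = ∂A₂/∂x − ∂A₁/∂y = -18*x^2 + 4*x*y + 5*y
∇×A = (x - 4*z, 4*x - y - 10*z, -18*x^2 + 4*x*y + 5*y)
At (2, 1, -2): (10, 27, -59).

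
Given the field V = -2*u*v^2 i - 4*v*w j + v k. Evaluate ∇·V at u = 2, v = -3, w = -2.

-10

∂V₁/∂u = -2*v^2
∂V₂/∂v = -4*w
∂V₃/∂w = 0
∇·V = -2*v^2 - 4*w
At (2, -3, -2): -10.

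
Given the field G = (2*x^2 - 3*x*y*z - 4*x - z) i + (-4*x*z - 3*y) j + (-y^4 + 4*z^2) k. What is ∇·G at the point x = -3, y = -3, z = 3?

32

∂G₁/∂x = 4*x - 3*y*z - 4
∂G₂/∂y = -3
∂G₃/∂z = 8*z
∇·G = 4*x - 3*y*z + 8*z - 7
At (-3, -3, 3): 32.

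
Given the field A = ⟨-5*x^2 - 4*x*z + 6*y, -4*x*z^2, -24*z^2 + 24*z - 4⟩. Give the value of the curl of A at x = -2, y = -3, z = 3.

(∇×A)₁ = ∂A₃/∂y − ∂A₂/∂z = 8*x*z
(∇×A)₂ = ∂A₁/∂z − ∂A₃/∂x = -4*x
(∇×A)₃ = ∂A₂/∂x − ∂A₁/∂y = -4*z^2 - 6
∇×A = (8*x*z, -4*x, -4*z^2 - 6)
At (-2, -3, 3): (-48, 8, -42).

(-48, 8, -42)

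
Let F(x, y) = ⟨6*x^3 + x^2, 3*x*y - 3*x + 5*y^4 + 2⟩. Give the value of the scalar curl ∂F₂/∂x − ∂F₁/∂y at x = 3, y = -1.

-6

∂F₂/∂x = 3*y - 3
∂F₁/∂y = 0
Scalar curl = 3*y - 3
At (3, -1): -6.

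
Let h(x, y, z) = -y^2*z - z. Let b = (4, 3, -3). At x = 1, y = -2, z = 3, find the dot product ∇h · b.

51

∂h/∂x = 0
∂h/∂y = -2*y*z
∂h/∂z = -y^2 - 1
∇h at (1, -2, 3) = (0, 12, -5)
∇h · b = (0)(4) + (12)(3) + (-5)(-3) = 51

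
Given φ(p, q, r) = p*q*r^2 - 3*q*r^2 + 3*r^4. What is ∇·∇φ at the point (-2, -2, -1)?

∂²φ/∂p² = 0
∂²φ/∂q² = 0
∂²φ/∂r² = 2*(p*q - 3*q + 18*r^2)
∇²φ = 2*p*q - 6*q + 36*r^2
At (-2, -2, -1): 56.

56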